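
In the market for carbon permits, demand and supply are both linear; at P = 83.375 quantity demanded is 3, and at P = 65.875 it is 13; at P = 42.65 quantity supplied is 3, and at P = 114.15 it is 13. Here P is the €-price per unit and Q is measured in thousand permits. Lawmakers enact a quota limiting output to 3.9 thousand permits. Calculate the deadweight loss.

€60.13 thousand

Demand slope = (65.875 − 83.375)/(13 − 3) = −1.75, so P = 88.625 − 1.75Q.
Supply slope = (114.15 − 42.65)/(13 − 3) = 7.15, so P = 21.2 + 7.15Q.
Competitive equilibrium: 88.625 − 1.75Q = 21.2 + 7.15Q → Q* = 7.5758, P* = 75.3673.
At Q = 3.9: demand price = 88.625 − 1.75·3.9 = 81.8; supply price = 21.2 + 7.15·3.9 = 49.085.
ΔQ = 7.5758 − 3.9 = 3.6758; wedge = 81.8 − 49.085 = 32.715.
Welfare loss = ½ × 3.6758 × 32.715 = €60.13 thousand.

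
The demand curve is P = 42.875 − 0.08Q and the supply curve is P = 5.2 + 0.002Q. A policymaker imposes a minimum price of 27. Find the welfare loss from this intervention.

Competitive equilibrium: 42.875 − 0.08Q = 5.2 + 0.002Q → Q* = 459.4512, P* = 6.1189.
At the floor P = 27, quantity demanded = (42.875 − 27)/0.08 = 198.4375.
Sellers' marginal cost at Q' = 198.4375: 5.2 + 0.002·198.4375 = 5.5969.
ΔQ = 459.4512 − 198.4375 = 261.0137; wedge = 27 − 5.5969 = 21.4031.
DWL = ½ × 261.0137 × 21.4031 = 2793.25.

2793.25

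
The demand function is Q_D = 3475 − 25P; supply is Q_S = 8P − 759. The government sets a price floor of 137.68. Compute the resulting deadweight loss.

In inverse form: demand P = 139 − 0.04Q, supply P = 94.875 + 0.125Q.
Competitive equilibrium: 139 − 0.04Q = 94.875 + 0.125Q → Q* = 267.4242, P* = 128.303.
At the floor P = 137.68, quantity demanded = (139 − 137.68)/0.04 = 33.
Sellers' marginal cost at Q' = 33: 94.875 + 0.125·33 = 99.
ΔQ = 267.4242 − 33 = 234.4242; wedge = 137.68 − 99 = 38.68.
The triangle = ½ × 234.4242 × 38.68 = 4533.76.

4533.76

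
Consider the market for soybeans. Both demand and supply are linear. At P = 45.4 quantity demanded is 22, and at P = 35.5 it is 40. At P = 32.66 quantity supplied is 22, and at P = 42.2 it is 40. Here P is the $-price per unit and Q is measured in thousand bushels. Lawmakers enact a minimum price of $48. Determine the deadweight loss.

Demand slope = (35.5 − 45.4)/(40 − 22) = −0.55, so P = 57.5 − 0.55Q.
Supply slope = (42.2 − 32.66)/(40 − 22) = 0.53, so P = 21 + 0.53Q.
Competitive equilibrium: 57.5 − 0.55Q = 21 + 0.53Q → Q* = 33.7963, P* = 38.912.
At the floor P = 48, quantity demanded = (57.5 − 48)/0.55 = 17.2727.
Sellers' marginal cost at Q' = 17.2727: 21 + 0.53·17.2727 = 30.1545.
ΔQ = 33.7963 − 17.2727 = 16.5236; wedge = 48 − 30.1545 = 17.8455.
DWL = ½ × 16.5236 × 17.8455 = $147.44 thousand.

$147.44 thousand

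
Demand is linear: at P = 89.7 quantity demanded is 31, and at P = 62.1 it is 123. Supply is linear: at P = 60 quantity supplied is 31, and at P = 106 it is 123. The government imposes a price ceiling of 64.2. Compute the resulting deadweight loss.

Demand slope = (62.1 − 89.7)/(123 − 31) = −0.3, so P = 99 − 0.3Q.
Supply slope = (106 − 60)/(123 − 31) = 0.5, so P = 44.5 + 0.5Q.
Competitive equilibrium: 99 − 0.3Q = 44.5 + 0.5Q → Q* = 68.125, P* = 78.5625.
At the ceiling P = 64.2, quantity supplied = (64.2 − 44.5)/0.5 = 39.4.
Willingness to pay at Q' = 39.4: 99 − 0.3·39.4 = 87.18.
ΔQ = 68.125 − 39.4 = 28.725; wedge = 87.18 − 64.2 = 22.98.
Deadweight loss = ½ × 28.725 × 22.98 = 330.05.

330.05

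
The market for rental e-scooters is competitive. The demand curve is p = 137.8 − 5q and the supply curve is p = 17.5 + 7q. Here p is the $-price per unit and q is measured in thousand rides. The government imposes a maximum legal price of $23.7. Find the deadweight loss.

$501.16 thousand

Competitive equilibrium: 137.8 − 5q = 17.5 + 7q → q* = 10.025, p* = 87.675.
At the ceiling p = 23.7, quantity supplied = (23.7 − 17.5)/7 = 0.8857.
Willingness to pay at q' = 0.8857: 137.8 − 5·0.8857 = 133.3715.
Δq = 10.025 − 0.8857 = 9.1393; wedge = 133.3715 − 23.7 = 109.6715.
Welfare loss = ½ × 9.1393 × 109.6715 = $501.16 thousand.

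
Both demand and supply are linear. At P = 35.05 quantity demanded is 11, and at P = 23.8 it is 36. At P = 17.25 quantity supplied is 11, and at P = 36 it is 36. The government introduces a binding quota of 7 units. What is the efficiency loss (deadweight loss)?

Demand slope = (23.8 − 35.05)/(36 − 11) = −0.45, so P = 40 − 0.45Q.
Supply slope = (36 − 17.25)/(36 − 11) = 0.75, so P = 9 + 0.75Q.
Competitive equilibrium: 40 − 0.45Q = 9 + 0.75Q → Q* = 25.8333, P* = 28.375.
At Q = 7: demand price = 40 − 0.45·7 = 36.85; supply price = 9 + 0.75·7 = 14.25.
ΔQ = 25.8333 − 7 = 18.8333; wedge = 36.85 − 14.25 = 22.6.
Welfare loss = ½ × 18.8333 × 22.6 = 212.82.

212.82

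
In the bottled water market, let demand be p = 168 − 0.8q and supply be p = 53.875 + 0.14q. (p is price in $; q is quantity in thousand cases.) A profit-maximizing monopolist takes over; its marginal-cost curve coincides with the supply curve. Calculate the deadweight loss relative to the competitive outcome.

$1464.49 thousand

Competitive equilibrium: 168 − 0.8q = 53.875 + 0.14q → q* = 121.40957, p* = 70.87234.
Marginal revenue: MR = 168 − 1.6q. Set MR = MC: 168 − 1.6q = 53.875 + 0.14q → q_m = 65.58908.
Price p_m = 168 − 0.8·65.58908 = 115.52874; MC(q_m) = 53.875 + 0.14·65.58908 = 63.05747.
Competitive q* = 121.40957, so Δq = 55.82049; wedge = 115.52874 − 63.05747 = 52.47127.
Welfare loss = ½ × 55.82049 × 52.47127 = $1464.49 thousand.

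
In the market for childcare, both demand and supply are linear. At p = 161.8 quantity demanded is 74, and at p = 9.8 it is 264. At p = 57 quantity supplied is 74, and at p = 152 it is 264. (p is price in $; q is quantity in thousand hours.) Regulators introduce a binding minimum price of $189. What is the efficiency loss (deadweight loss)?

$8538.85 thousand

Demand slope = (9.8 − 161.8)/(264 − 74) = −0.8, so p = 221 − 0.8q.
Supply slope = (152 − 57)/(264 − 74) = 0.5, so p = 20 + 0.5q.
Competitive equilibrium: 221 − 0.8q = 20 + 0.5q → q* = 154.6154, p* = 97.3077.
At the floor p = 189, quantity demanded = (221 − 189)/0.8 = 40.
Sellers' marginal cost at q' = 40: 20 + 0.5·40 = 40.
Δq = 154.6154 − 40 = 114.6154; wedge = 189 − 40 = 149.
DWL = ½ × 114.6154 × 149 = $8538.85 thousand.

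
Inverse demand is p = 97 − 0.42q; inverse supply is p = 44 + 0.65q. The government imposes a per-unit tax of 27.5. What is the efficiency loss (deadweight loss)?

Competitive equilibrium: 97 − 0.42q = 44 + 0.65q → q* = 49.5327, p* = 76.1963.
With the tax, the buyer price exceeds the seller price by 27.5: (97 − 0.42q) − (44 + 0.65q) = 27.5 → q' = 23.8318.
Δq = 49.5327 − 23.8318 = 25.7009; the wedge equals the tax, 27.5.
Welfare loss = ½ × 25.7009 × 27.5 = 353.39.

353.39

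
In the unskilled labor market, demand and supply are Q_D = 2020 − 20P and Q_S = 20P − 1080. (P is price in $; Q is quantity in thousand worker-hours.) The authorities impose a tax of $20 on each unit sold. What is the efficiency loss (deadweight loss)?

In inverse form: demand P = 101 − 0.05Q, supply P = 54 + 0.05Q.
Competitive equilibrium: 101 − 0.05Q = 54 + 0.05Q → Q* = 470, P* = 77.5.
With the tax, the buyer price exceeds the seller price by 20: (101 − 0.05Q) − (54 + 0.05Q) = 20 → Q' = 270.
ΔQ = 470 − 270 = 200; the wedge equals the tax, 20.
Welfare loss = ½ × 200 × 20 = $2000 thousand.

$2000 thousand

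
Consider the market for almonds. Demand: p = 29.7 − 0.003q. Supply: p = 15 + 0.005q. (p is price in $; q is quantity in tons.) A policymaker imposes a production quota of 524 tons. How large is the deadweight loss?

$6901.129

Competitive equilibrium: 29.7 − 0.003q = 15 + 0.005q → q* = 1837.5, p* = 24.1875.
At q = 524: demand price = 29.7 − 0.003·524 = 28.128; supply price = 15 + 0.005·524 = 17.62.
Δq = 1837.5 − 524 = 1313.5; wedge = 28.128 − 17.62 = 10.508.
The triangle = ½ × 1313.5 × 10.508 = $6901.129.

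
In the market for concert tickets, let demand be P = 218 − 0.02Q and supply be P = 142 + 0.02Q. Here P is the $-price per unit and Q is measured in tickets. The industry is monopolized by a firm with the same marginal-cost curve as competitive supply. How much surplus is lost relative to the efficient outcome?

Competitive equilibrium: 218 − 0.02Q = 142 + 0.02Q → Q* = 1900, P* = 180.
Marginal revenue: MR = 218 − 0.04Q. Set MR = MC: 218 − 0.04Q = 142 + 0.02Q → Q_m = 1266.66667.
Price P_m = 218 − 0.02·1266.66667 = 192.66667; MC(Q_m) = 142 + 0.02·1266.66667 = 167.33333.
Competitive Q* = 1900, so ΔQ = 633.33333; wedge = 192.66667 − 167.33333 = 25.33334.
Deadweight loss = ½ × 633.33333 × 25.33334 = $8022.22.

$8022.22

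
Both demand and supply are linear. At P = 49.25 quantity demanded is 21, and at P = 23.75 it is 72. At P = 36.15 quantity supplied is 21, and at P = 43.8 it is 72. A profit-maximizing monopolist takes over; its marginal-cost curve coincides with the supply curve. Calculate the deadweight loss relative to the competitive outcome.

104.05

Demand slope = (23.75 − 49.25)/(72 − 21) = −0.5, so P = 59.75 − 0.5Q.
Supply slope = (43.8 − 36.15)/(72 − 21) = 0.15, so P = 33 + 0.15Q.
Competitive equilibrium: 59.75 − 0.5Q = 33 + 0.15Q → Q* = 41.1538, P* = 39.1731.
Marginal revenue: MR = 59.75 − Q. Set MR = MC: 59.75 − Q = 33 + 0.15Q → Q_m = 23.2609.
Price P_m = 59.75 − 0.5·23.2609 = 48.1196; MC(Q_m) = 33 + 0.15·23.2609 = 36.4891.
Competitive Q* = 41.1538, so ΔQ = 17.8929; wedge = 48.1196 − 36.4891 = 11.6305.
DWL = ½ × 17.8929 × 11.6305 = 104.05.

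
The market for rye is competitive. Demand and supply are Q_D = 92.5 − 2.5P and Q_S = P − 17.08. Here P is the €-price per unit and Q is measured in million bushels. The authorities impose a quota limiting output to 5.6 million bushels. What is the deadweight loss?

€52.12 million

In inverse form: demand P = 37 − 0.4Q, supply P = 17.08 + Q.
Competitive equilibrium: 37 − 0.4Q = 17.08 + Q → Q* = 14.2286, P* = 31.3086.
At Q = 5.6: demand price = 37 − 0.4·5.6 = 34.76; supply price = 17.08 + 1·5.6 = 22.68.
ΔQ = 14.2286 − 5.6 = 8.6286; wedge = 34.76 − 22.68 = 12.08.
Deadweight loss = ½ × 8.6286 × 12.08 = €52.12 million.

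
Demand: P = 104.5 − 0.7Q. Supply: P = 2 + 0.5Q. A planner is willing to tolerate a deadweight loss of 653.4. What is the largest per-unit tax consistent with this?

Competitive equilibrium: 104.5 − 0.7Q = 2 + 0.5Q → Q* = 85.4167, P* = 44.7083.
A tax t gives ΔQ = t/1.2 and wedge t, so DWL = t²/2.4.
t²/2.4 = 653.4 → t² = 1568.16 → t = 39.6.

39.6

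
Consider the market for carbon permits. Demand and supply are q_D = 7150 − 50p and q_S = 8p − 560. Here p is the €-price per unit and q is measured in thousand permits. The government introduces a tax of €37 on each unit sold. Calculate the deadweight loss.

In inverse form: demand p = 143 − 0.02q, supply p = 70 + 0.125q.
Competitive equilibrium: 143 − 0.02q = 70 + 0.125q → q* = 503.4483, p* = 132.931.
With the tax, the buyer price exceeds the seller price by 37: (143 − 0.02q) − (70 + 0.125q) = 37 → q' = 248.2759.
Δq = 503.4483 − 248.2759 = 255.1724; the wedge equals the tax, 37.
The triangle = ½ × 255.1724 × 37 = €4720.69 thousand.

€4720.69 thousand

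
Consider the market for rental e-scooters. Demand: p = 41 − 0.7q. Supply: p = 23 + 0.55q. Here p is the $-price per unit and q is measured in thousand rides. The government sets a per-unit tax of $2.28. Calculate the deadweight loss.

Competitive equilibrium: 41 − 0.7q = 23 + 0.55q → q* = 14.4, p* = 30.92.
With the tax, the buyer price exceeds the seller price by 2.28: (41 − 0.7q) − (23 + 0.55q) = 2.28 → q' = 12.576.
Δq = 14.4 − 12.576 = 1.824; the wedge equals the tax, 2.28.
Deadweight loss = ½ × 1.824 × 2.28 = $2.08 thousand.

$2.08 thousand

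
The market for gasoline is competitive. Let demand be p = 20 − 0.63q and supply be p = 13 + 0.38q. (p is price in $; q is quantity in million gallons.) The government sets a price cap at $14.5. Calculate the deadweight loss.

$4.49 million

Competitive equilibrium: 20 − 0.63q = 13 + 0.38q → q* = 6.9307, p* = 15.6337.
At the ceiling p = 14.5, quantity supplied = (14.5 − 13)/0.38 = 3.9474.
Willingness to pay at q' = 3.9474: 20 − 0.63·3.9474 = 17.5131.
Δq = 6.9307 − 3.9474 = 2.9833; wedge = 17.5131 − 14.5 = 3.0131.
Deadweight loss = ½ × 2.9833 × 3.0131 = $4.49 million.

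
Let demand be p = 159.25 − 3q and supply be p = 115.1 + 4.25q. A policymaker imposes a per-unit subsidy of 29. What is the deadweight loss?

Competitive equilibrium: 159.25 − 3q = 115.1 + 4.25q → q* = 6.0897, p* = 140.981.
The subsidy lowers effective supply by 29: p = 86.1 + 4.25q.
New quantity: 159.25 − 3q = 86.1 + 4.25q → q' = 10.0897.
Overproduction Δq = 10.0897 − 6.0897 = 4; wedge = subsidy = 29.
Deadweight loss = ½ × 4 × 29 = 58.

58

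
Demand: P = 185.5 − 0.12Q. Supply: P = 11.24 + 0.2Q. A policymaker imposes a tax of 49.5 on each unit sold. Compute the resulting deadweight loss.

3828.52

Competitive equilibrium: 185.5 − 0.12Q = 11.24 + 0.2Q → Q* = 544.5625, P* = 120.1525.
With the tax, the buyer price exceeds the seller price by 49.5: (185.5 − 0.12Q) − (11.24 + 0.2Q) = 49.5 → Q' = 389.875.
ΔQ = 544.5625 − 389.875 = 154.6875; the wedge equals the tax, 49.5.
The triangle = ½ × 154.6875 × 49.5 = 3828.52.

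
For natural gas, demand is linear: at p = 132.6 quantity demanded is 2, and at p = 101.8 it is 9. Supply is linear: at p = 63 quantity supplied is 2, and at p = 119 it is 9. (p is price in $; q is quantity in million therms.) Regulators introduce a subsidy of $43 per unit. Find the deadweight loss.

Demand slope = (101.8 − 132.6)/(9 − 2) = −4.4, so p = 141.4 − 4.4q.
Supply slope = (119 − 63)/(9 − 2) = 8, so p = 47 + 8q.
Competitive equilibrium: 141.4 − 4.4q = 47 + 8q → q* = 7.6129, p* = 107.9032.
The subsidy lowers effective supply by 43: p = 4 + 8q.
New quantity: 141.4 − 4.4q = 4 + 8q → q' = 11.0806.
Overproduction Δq = 11.0806 − 7.6129 = 3.4677; wedge = subsidy = 43.
DWL = ½ × 3.4677 × 43 = $74.56 million.

$74.56 million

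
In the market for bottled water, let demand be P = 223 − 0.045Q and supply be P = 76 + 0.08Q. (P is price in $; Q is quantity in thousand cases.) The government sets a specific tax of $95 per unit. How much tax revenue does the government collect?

$39520 thousand

Competitive equilibrium: 223 − 0.045Q = 76 + 0.08Q → Q* = 1176, P* = 170.08.
With the tax, the buyer price exceeds the seller price by 95: (223 − 0.045Q) − (76 + 0.08Q) = 95 → Q' = 416.
Tax revenue = 95 × 416 = $39520 thousand.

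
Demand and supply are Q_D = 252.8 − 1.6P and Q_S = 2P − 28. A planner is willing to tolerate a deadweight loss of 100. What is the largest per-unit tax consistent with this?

15

In inverse form: demand P = 158 − 0.625Q, supply P = 14 + 0.5Q.
Competitive equilibrium: 158 − 0.625Q = 14 + 0.5Q → Q* = 128, P* = 78.
A tax t gives ΔQ = t/1.125 and wedge t, so DWL = t²/2.25.
t²/2.25 = 100 → t² = 225 → t = 15.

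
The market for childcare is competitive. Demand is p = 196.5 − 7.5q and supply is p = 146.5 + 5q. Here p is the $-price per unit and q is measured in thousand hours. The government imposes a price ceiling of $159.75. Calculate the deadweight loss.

Competitive equilibrium: 196.5 − 7.5q = 146.5 + 5q → q* = 4, p* = 166.5.
At the ceiling p = 159.75, quantity supplied = (159.75 − 146.5)/5 = 2.65.
Willingness to pay at q' = 2.65: 196.5 − 7.5·2.65 = 176.625.
Δq = 4 − 2.65 = 1.35; wedge = 176.625 − 159.75 = 16.875.
DWL = ½ × 1.35 × 16.875 = $11.39 thousand.

$11.39 thousand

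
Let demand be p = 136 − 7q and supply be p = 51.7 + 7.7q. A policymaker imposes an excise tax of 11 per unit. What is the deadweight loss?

Competitive equilibrium: 136 − 7q = 51.7 + 7.7q → q* = 5.7347, p* = 95.8571.
With the tax, the buyer price exceeds the seller price by 11: (136 − 7q) − (51.7 + 7.7q) = 11 → q' = 4.9864.
Δq = 5.7347 − 4.9864 = 0.7483; the wedge equals the tax, 11.
The triangle = ½ × 0.7483 × 11 = 4.12.

4.12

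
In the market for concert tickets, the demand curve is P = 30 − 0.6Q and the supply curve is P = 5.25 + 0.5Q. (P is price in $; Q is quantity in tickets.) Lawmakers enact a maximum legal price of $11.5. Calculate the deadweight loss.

Competitive equilibrium: 30 − 0.6Q = 5.25 + 0.5Q → Q* = 22.5, P* = 16.5.
At the ceiling P = 11.5, quantity supplied = (11.5 − 5.25)/0.5 = 12.5.
Willingness to pay at Q' = 12.5: 30 − 0.6·12.5 = 22.5.
ΔQ = 22.5 − 12.5 = 10; wedge = 22.5 − 11.5 = 11.
Welfare loss = ½ × 10 × 11 = $55.

$55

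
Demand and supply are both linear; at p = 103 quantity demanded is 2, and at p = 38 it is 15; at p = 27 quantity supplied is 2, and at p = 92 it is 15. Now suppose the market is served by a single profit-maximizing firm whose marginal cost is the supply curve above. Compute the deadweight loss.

Demand slope = (38 − 103)/(15 − 2) = −5, so p = 113 − 5q.
Supply slope = (92 − 27)/(15 − 2) = 5, so p = 17 + 5q.
Competitive equilibrium: 113 − 5q = 17 + 5q → q* = 9.6, p* = 65.
Marginal revenue: MR = 113 − 10q. Set MR = MC: 113 − 10q = 17 + 5q → q_m = 6.4.
Price p_m = 113 − 5·6.4 = 81; MC(q_m) = 17 + 5·6.4 = 49.
Competitive q* = 9.6, so Δq = 3.2; wedge = 81 − 49 = 32.
Deadweight loss = ½ × 3.2 × 32 = 51.20.

51.20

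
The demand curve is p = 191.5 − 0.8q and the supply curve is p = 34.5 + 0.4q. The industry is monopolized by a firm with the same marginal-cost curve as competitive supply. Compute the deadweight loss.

Competitive equilibrium: 191.5 − 0.8q = 34.5 + 0.4q → q* = 130.8333, p* = 86.8333.
Marginal revenue: MR = 191.5 − 1.6q. Set MR = MC: 191.5 − 1.6q = 34.5 + 0.4q → q_m = 78.5.
Price p_m = 191.5 − 0.8·78.5 = 128.7; MC(q_m) = 34.5 + 0.4·78.5 = 65.9.
Competitive q* = 130.8333, so Δq = 52.3333; wedge = 128.7 − 65.9 = 62.8.
Welfare loss = ½ × 52.3333 × 62.8 = 1643.27.

1643.27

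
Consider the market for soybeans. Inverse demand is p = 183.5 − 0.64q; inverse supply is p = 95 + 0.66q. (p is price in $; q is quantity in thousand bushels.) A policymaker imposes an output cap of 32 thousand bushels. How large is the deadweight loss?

$846 thousand

Competitive equilibrium: 183.5 − 0.64q = 95 + 0.66q → q* = 68.0769, p* = 139.9308.
At q = 32: demand price = 183.5 − 0.64·32 = 163.02; supply price = 95 + 0.66·32 = 116.12.
Δq = 68.0769 − 32 = 36.0769; wedge = 163.02 − 116.12 = 46.9.
Deadweight loss = ½ × 36.0769 × 46.9 = $846 thousand.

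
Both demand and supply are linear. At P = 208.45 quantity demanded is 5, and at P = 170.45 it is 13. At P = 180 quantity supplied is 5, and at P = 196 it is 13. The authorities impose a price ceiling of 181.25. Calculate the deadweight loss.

43.49

Demand slope = (170.45 − 208.45)/(13 − 5) = −4.75, so P = 232.2 − 4.75Q.
Supply slope = (196 − 180)/(13 − 5) = 2, so P = 170 + 2Q.
Competitive equilibrium: 232.2 − 4.75Q = 170 + 2Q → Q* = 9.2148, P* = 188.4296.
At the ceiling P = 181.25, quantity supplied = (181.25 − 170)/2 = 5.625.
Willingness to pay at Q' = 5.625: 232.2 − 4.75·5.625 = 205.4813.
ΔQ = 9.2148 − 5.625 = 3.5898; wedge = 205.4813 − 181.25 = 24.2313.
Welfare loss = ½ × 3.5898 × 24.2313 = 43.49.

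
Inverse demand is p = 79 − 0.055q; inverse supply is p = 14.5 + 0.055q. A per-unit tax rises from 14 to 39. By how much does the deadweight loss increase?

Competitive equilibrium: 79 − 0.055q = 14.5 + 0.055q → q* = 586.3636, p* = 46.75.
For a per-unit tax t: Δq = t/0.11, so DWL = ½·t·(t/0.11) = t²/0.22.
At t = 14: DWL = 890.909. At t = 39: DWL = 6913.636.
Increase = 6913.636 − 890.909 = 6022.73.

6022.73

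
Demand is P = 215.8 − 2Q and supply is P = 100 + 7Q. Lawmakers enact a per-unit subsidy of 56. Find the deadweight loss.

Competitive equilibrium: 215.8 − 2Q = 100 + 7Q → Q* = 12.8667, P* = 190.0667.
The subsidy lowers effective supply by 56: P = 44 + 7Q.
New quantity: 215.8 − 2Q = 44 + 7Q → Q' = 19.0889.
Overproduction ΔQ = 19.0889 − 12.8667 = 6.2222; wedge = subsidy = 56.
Deadweight loss = ½ × 6.2222 × 56 = 174.22.

174.22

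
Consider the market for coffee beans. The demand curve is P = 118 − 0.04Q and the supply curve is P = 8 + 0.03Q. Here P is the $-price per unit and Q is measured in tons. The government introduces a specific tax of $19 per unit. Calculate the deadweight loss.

Competitive equilibrium: 118 − 0.04Q = 8 + 0.03Q → Q* = 1571.4286, P* = 55.1429.
With the tax, the buyer price exceeds the seller price by 19: (118 − 0.04Q) − (8 + 0.03Q) = 19 → Q' = 1300.
ΔQ = 1571.4286 − 1300 = 271.4286; the wedge equals the tax, 19.
The triangle = ½ × 271.4286 × 19 = $2578.57.

$2578.57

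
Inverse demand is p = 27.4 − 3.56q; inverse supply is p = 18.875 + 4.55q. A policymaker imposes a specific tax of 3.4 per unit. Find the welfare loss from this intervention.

0.71

Competitive equilibrium: 27.4 − 3.56q = 18.875 + 4.55q → q* = 1.0512, p* = 23.6578.
With the tax, the buyer price exceeds the seller price by 3.4: (27.4 − 3.56q) − (18.875 + 4.55q) = 3.4 → q' = 0.6319.
Δq = 1.0512 − 0.6319 = 0.4193; the wedge equals the tax, 3.4.
The triangle = ½ × 0.4193 × 3.4 = 0.71.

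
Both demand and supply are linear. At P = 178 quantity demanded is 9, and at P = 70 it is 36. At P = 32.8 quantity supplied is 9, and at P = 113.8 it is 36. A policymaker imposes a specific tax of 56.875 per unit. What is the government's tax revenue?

1229.52

Demand slope = (70 − 178)/(36 − 9) = −4, so P = 214 − 4Q.
Supply slope = (113.8 − 32.8)/(36 − 9) = 3, so P = 5.8 + 3Q.
Competitive equilibrium: 214 − 4Q = 5.8 + 3Q → Q* = 29.7429, P* = 95.0286.
With the tax, the buyer price exceeds the seller price by 56.875: (214 − 4Q) − (5.8 + 3Q) = 56.875 → Q' = 21.6179.
Tax revenue = 56.875 × 21.6179 = 1229.52.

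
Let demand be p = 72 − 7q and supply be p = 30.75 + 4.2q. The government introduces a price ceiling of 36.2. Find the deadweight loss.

Competitive equilibrium: 72 − 7q = 30.75 + 4.2q → q* = 3.683, p* = 46.2188.
At the ceiling p = 36.2, quantity supplied = (36.2 − 30.75)/4.2 = 1.2976.
Willingness to pay at q' = 1.2976: 72 − 7·1.2976 = 62.9168.
Δq = 3.683 − 1.2976 = 2.3854; wedge = 62.9168 − 36.2 = 26.7168.
The triangle = ½ × 2.3854 × 26.7168 = 31.87.

31.87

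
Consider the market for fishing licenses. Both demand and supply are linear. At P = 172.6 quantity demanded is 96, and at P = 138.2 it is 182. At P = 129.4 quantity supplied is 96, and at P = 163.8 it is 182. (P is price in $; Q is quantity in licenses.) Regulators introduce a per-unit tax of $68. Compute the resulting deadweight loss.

$2890

Demand slope = (138.2 − 172.6)/(182 − 96) = −0.4, so P = 211 − 0.4Q.
Supply slope = (163.8 − 129.4)/(182 − 96) = 0.4, so P = 91 + 0.4Q.
Competitive equilibrium: 211 − 0.4Q = 91 + 0.4Q → Q* = 150, P* = 151.
With the tax, the buyer price exceeds the seller price by 68: (211 − 0.4Q) − (91 + 0.4Q) = 68 → Q' = 65.
ΔQ = 150 − 65 = 85; the wedge equals the tax, 68.
DWL = ½ × 85 × 68 = $2890.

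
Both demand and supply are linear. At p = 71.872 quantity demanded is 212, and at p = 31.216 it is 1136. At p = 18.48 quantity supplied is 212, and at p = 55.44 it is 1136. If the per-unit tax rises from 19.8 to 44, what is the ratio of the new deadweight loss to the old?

Demand slope = (31.216 − 71.872)/(1136 − 212) = −0.044, so p = 81.2 − 0.044q.
Supply slope = (55.44 − 18.48)/(1136 − 212) = 0.04, so p = 10 + 0.04q.
Competitive equilibrium: 81.2 − 0.044q = 10 + 0.04q → q* = 847.619, p* = 43.9048.
For a per-unit tax t: Δq = t/0.084, so DWL = ½·t·(t/0.084) = t²/0.168.
At t = 19.8: DWL = 2333.571. At t = 44: DWL = 11523.810.
Ratio = (44/19.8)² = 4.938.

4.938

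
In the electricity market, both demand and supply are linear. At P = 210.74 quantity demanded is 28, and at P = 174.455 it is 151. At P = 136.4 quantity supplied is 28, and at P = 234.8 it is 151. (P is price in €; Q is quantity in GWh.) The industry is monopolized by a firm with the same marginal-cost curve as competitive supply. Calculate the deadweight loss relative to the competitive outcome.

€226.75

Demand slope = (174.455 − 210.74)/(151 − 28) = −0.295, so P = 219 − 0.295Q.
Supply slope = (234.8 − 136.4)/(151 − 28) = 0.8, so P = 114 + 0.8Q.
Competitive equilibrium: 219 − 0.295Q = 114 + 0.8Q → Q* = 95.8904, P* = 190.7123.
Marginal revenue: MR = 219 − 0.59Q. Set MR = MC: 219 − 0.59Q = 114 + 0.8Q → Q_m = 75.5396.
Price P_m = 219 − 0.295·75.5396 = 196.7158; MC(Q_m) = 114 + 0.8·75.5396 = 174.4317.
Competitive Q* = 95.8904, so ΔQ = 20.3508; wedge = 196.7158 − 174.4317 = 22.2841.
Deadweight loss = ½ × 20.3508 × 22.2841 = €226.75.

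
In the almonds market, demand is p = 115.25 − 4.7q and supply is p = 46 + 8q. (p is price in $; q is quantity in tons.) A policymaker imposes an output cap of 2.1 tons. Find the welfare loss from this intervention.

$71.38

Competitive equilibrium: 115.25 − 4.7q = 46 + 8q → q* = 5.4528, p* = 89.622.
At q = 2.1: demand price = 115.25 − 4.7·2.1 = 105.38; supply price = 46 + 8·2.1 = 62.8.
Δq = 5.4528 − 2.1 = 3.3528; wedge = 105.38 − 62.8 = 42.58.
Deadweight loss = ½ × 3.3528 × 42.58 = $71.38.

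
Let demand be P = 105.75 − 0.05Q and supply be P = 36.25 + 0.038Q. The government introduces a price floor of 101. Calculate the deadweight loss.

Competitive equilibrium: 105.75 − 0.05Q = 36.25 + 0.038Q → Q* = 789.7727, P* = 66.2614.
At the floor P = 101, quantity demanded = (105.75 − 101)/0.05 = 95.
Sellers' marginal cost at Q' = 95: 36.25 + 0.038·95 = 39.86.
ΔQ = 789.7727 − 95 = 694.7727; wedge = 101 − 39.86 = 61.14.
DWL = ½ × 694.7727 × 61.14 = 21239.20.

21239.20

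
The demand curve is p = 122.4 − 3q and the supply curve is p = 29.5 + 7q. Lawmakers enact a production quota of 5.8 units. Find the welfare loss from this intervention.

Competitive equilibrium: 122.4 − 3q = 29.5 + 7q → q* = 9.29, p* = 94.53.
At q = 5.8: demand price = 122.4 − 3·5.8 = 105; supply price = 29.5 + 7·5.8 = 70.1.
Δq = 9.29 − 5.8 = 3.49; wedge = 105 − 70.1 = 34.9.
Welfare loss = ½ × 3.49 × 34.9 = 60.90.

60.90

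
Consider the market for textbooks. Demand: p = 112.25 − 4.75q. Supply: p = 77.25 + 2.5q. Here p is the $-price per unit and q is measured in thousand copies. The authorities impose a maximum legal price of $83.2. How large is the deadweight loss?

$21.72 thousand

Competitive equilibrium: 112.25 − 4.75q = 77.25 + 2.5q → q* = 4.8276, p* = 89.319.
At the ceiling p = 83.2, quantity supplied = (83.2 − 77.25)/2.5 = 2.38.
Willingness to pay at q' = 2.38: 112.25 − 4.75·2.38 = 100.945.
Δq = 4.8276 − 2.38 = 2.4476; wedge = 100.945 − 83.2 = 17.745.
The triangle = ½ × 2.4476 × 17.745 = $21.72 thousand.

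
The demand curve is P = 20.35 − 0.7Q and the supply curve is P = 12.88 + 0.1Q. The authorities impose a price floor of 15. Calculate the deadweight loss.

1.15

Competitive equilibrium: 20.35 − 0.7Q = 12.88 + 0.1Q → Q* = 9.3375, P* = 13.8138.
At the floor P = 15, quantity demanded = (20.35 − 15)/0.7 = 7.6429.
Sellers' marginal cost at Q' = 7.6429: 12.88 + 0.1·7.6429 = 13.6443.
ΔQ = 9.3375 − 7.6429 = 1.6946; wedge = 15 − 13.6443 = 1.3557.
Welfare loss = ½ × 1.6946 × 1.3557 = 1.15.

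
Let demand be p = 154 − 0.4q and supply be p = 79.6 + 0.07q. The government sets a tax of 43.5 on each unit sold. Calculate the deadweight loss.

Competitive equilibrium: 154 − 0.4q = 79.6 + 0.07q → q* = 158.2979, p* = 90.6809.
With the tax, the buyer price exceeds the seller price by 43.5: (154 − 0.4q) − (79.6 + 0.07q) = 43.5 → q' = 65.7447.
Δq = 158.2979 − 65.7447 = 92.5532; the wedge equals the tax, 43.5.
The triangle = ½ × 92.5532 × 43.5 = 2013.03.

2013.03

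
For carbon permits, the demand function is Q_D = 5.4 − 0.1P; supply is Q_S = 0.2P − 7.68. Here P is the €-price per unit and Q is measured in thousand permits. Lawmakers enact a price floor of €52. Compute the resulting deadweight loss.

€5.292 thousand

In inverse form: demand P = 54 − 10Q, supply P = 38.4 + 5Q.
Competitive equilibrium: 54 − 10Q = 38.4 + 5Q → Q* = 1.04, P* = 43.6.
At the floor P = 52, quantity demanded = (54 − 52)/10 = 0.2.
Sellers' marginal cost at Q' = 0.2: 38.4 + 5·0.2 = 39.4.
ΔQ = 1.04 − 0.2 = 0.84; wedge = 52 − 39.4 = 12.6.
The triangle = ½ × 0.84 × 12.6 = €5.292 thousand.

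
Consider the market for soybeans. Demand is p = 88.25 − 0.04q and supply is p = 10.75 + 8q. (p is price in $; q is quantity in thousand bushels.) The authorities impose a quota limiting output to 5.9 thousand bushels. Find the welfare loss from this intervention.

Competitive equilibrium: 88.25 − 0.04q = 10.75 + 8q → q* = 9.6393, p* = 87.8644.
At q = 5.9: demand price = 88.25 − 0.04·5.9 = 88.014; supply price = 10.75 + 8·5.9 = 57.95.
Δq = 9.6393 − 5.9 = 3.7393; wedge = 88.014 − 57.95 = 30.064.
Deadweight loss = ½ × 3.7393 × 30.064 = $56.21 thousand.

$56.21 thousand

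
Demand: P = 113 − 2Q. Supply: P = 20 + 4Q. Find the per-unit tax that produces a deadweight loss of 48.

24

Competitive equilibrium: 113 − 2Q = 20 + 4Q → Q* = 15.5, P* = 82.
A tax t gives ΔQ = t/6 and wedge t, so DWL = t²/12.
t²/12 = 48 → t² = 576 → t = 24.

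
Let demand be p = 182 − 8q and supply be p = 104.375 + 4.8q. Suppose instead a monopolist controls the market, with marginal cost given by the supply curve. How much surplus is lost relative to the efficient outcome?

Competitive equilibrium: 182 − 8q = 104.375 + 4.8q → q* = 6.0645, p* = 133.4844.
Marginal revenue: MR = 182 − 16q. Set MR = MC: 182 − 16q = 104.375 + 4.8q → q_m = 3.732.
Price p_m = 182 − 8·3.732 = 152.144; MC(q_m) = 104.375 + 4.8·3.732 = 122.2886.
Competitive q* = 6.0645, so Δq = 2.3325; wedge = 152.144 − 122.2886 = 29.8554.
Welfare loss = ½ × 2.3325 × 29.8554 = 34.82.

34.82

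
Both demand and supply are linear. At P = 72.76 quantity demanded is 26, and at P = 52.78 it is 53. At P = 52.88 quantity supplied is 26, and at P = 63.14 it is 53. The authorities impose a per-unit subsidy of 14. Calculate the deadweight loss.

87.50

Demand slope = (52.78 − 72.76)/(53 − 26) = −0.74, so P = 92 − 0.74Q.
Supply slope = (63.14 − 52.88)/(53 − 26) = 0.38, so P = 43 + 0.38Q.
Competitive equilibrium: 92 − 0.74Q = 43 + 0.38Q → Q* = 43.75, P* = 59.625.
The subsidy lowers effective supply by 14: P = 29 + 0.38Q.
New quantity: 92 − 0.74Q = 29 + 0.38Q → Q' = 56.25.
Overproduction ΔQ = 56.25 − 43.75 = 12.5; wedge = subsidy = 14.
DWL = ½ × 12.5 × 14 = 87.50.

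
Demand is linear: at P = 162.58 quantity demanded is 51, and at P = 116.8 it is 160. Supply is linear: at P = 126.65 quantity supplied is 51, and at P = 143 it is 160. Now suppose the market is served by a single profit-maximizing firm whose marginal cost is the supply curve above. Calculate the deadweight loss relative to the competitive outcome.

Demand slope = (116.8 − 162.58)/(160 − 51) = −0.42, so P = 184 − 0.42Q.
Supply slope = (143 − 126.65)/(160 − 51) = 0.15, so P = 119 + 0.15Q.
Competitive equilibrium: 184 − 0.42Q = 119 + 0.15Q → Q* = 114.0351, P* = 136.1053.
Marginal revenue: MR = 184 − 0.84Q. Set MR = MC: 184 − 0.84Q = 119 + 0.15Q → Q_m = 65.6566.
Price P_m = 184 − 0.42·65.6566 = 156.4242; MC(Q_m) = 119 + 0.15·65.6566 = 128.8485.
Competitive Q* = 114.0351, so ΔQ = 48.3785; wedge = 156.4242 − 128.8485 = 27.5757.
Deadweight loss = ½ × 48.3785 × 27.5757 = 667.04.

667.04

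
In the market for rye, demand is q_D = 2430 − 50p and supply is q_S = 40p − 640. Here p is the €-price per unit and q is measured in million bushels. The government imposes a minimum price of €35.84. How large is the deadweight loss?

€168.13 million

In inverse form: demand p = 48.6 − 0.02q, supply p = 16 + 0.025q.
Competitive equilibrium: 48.6 − 0.02q = 16 + 0.025q → q* = 724.4444, p* = 34.1111.
At the floor p = 35.84, quantity demanded = (48.6 − 35.84)/0.02 = 638.
Sellers' marginal cost at q' = 638: 16 + 0.025·638 = 31.95.
Δq = 724.4444 − 638 = 86.4444; wedge = 35.84 − 31.95 = 3.89.
DWL = ½ × 86.4444 × 3.89 = €168.13 million.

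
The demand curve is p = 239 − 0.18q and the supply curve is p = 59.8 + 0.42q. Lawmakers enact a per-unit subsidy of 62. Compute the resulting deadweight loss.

3203.33

Competitive equilibrium: 239 − 0.18q = 59.8 + 0.42q → q* = 298.6667, p* = 185.24.
The subsidy lowers effective supply by 62: p = 0.42q − 2.2.
New quantity: 239 − 0.18q = 0.42q − 2.2 → q' = 402.
Overproduction Δq = 402 − 298.6667 = 103.3333; wedge = subsidy = 62.
The triangle = ½ × 103.3333 × 62 = 3203.33.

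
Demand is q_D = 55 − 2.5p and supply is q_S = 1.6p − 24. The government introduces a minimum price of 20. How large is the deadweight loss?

1.71

In inverse form: demand p = 22 − 0.4q, supply p = 15 + 0.625q.
Competitive equilibrium: 22 − 0.4q = 15 + 0.625q → q* = 6.8293, p* = 19.2683.
At the floor p = 20, quantity demanded = (22 − 20)/0.4 = 5.
Sellers' marginal cost at q' = 5: 15 + 0.625·5 = 18.125.
Δq = 6.8293 − 5 = 1.8293; wedge = 20 − 18.125 = 1.875.
The triangle = ½ × 1.8293 × 1.875 = 1.71.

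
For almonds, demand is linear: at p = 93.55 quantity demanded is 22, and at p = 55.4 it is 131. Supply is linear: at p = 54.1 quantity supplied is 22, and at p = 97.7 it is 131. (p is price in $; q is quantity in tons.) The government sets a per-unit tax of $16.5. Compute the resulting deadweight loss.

$181.50

Demand slope = (55.4 − 93.55)/(131 − 22) = −0.35, so p = 101.25 − 0.35q.
Supply slope = (97.7 − 54.1)/(131 − 22) = 0.4, so p = 45.3 + 0.4q.
Competitive equilibrium: 101.25 − 0.35q = 45.3 + 0.4q → q* = 74.6, p* = 75.14.
With the tax, the buyer price exceeds the seller price by 16.5: (101.25 − 0.35q) − (45.3 + 0.4q) = 16.5 → q' = 52.6.
Δq = 74.6 − 52.6 = 22; the wedge equals the tax, 16.5.
DWL = ½ × 22 × 16.5 = $181.50.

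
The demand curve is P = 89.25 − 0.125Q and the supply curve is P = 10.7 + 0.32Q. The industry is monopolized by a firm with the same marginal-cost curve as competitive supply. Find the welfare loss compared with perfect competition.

Competitive equilibrium: 89.25 − 0.125Q = 10.7 + 0.32Q → Q* = 176.5169, P* = 67.1854.
Marginal revenue: MR = 89.25 − 0.25Q. Set MR = MC: 89.25 − 0.25Q = 10.7 + 0.32Q → Q_m = 137.807.
Price P_m = 89.25 − 0.125·137.807 = 72.0241; MC(Q_m) = 10.7 + 0.32·137.807 = 54.7982.
Competitive Q* = 176.5169, so ΔQ = 38.7099; wedge = 72.0241 − 54.7982 = 17.2259.
The triangle = ½ × 38.7099 × 17.2259 = 333.41.

333.41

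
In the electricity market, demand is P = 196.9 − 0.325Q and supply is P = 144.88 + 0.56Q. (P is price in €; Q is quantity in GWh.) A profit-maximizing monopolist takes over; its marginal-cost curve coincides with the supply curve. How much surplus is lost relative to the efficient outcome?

€110.30

Competitive equilibrium: 196.9 − 0.325Q = 144.88 + 0.56Q → Q* = 58.7797, P* = 177.7966.
Marginal revenue: MR = 196.9 − 0.65Q. Set MR = MC: 196.9 − 0.65Q = 144.88 + 0.56Q → Q_m = 42.9917.
Price P_m = 196.9 − 0.325·42.9917 = 182.9277; MC(Q_m) = 144.88 + 0.56·42.9917 = 168.9554.
Competitive Q* = 58.7797, so ΔQ = 15.788; wedge = 182.9277 − 168.9554 = 13.9723.
DWL = ½ × 15.788 × 13.9723 = €110.30.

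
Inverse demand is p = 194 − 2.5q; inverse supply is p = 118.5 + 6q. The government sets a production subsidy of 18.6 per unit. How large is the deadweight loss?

20.35

Competitive equilibrium: 194 − 2.5q = 118.5 + 6q → q* = 8.8824, p* = 171.7941.
The subsidy lowers effective supply by 18.6: p = 99.9 + 6q.
New quantity: 194 − 2.5q = 99.9 + 6q → q' = 11.0706.
Overproduction Δq = 11.0706 − 8.8824 = 2.1882; wedge = subsidy = 18.6.
Welfare loss = ½ × 2.1882 × 18.6 = 20.35.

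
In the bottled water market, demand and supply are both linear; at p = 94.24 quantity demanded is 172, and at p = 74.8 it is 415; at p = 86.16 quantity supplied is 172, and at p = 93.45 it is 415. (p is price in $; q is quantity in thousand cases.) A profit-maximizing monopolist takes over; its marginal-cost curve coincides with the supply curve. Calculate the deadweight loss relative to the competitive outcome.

Demand slope = (74.8 − 94.24)/(415 − 172) = −0.08, so p = 108 − 0.08q.
Supply slope = (93.45 − 86.16)/(415 − 172) = 0.03, so p = 81 + 0.03q.
Competitive equilibrium: 108 − 0.08q = 81 + 0.03q → q* = 245.4545, p* = 88.3636.
Marginal revenue: MR = 108 − 0.16q. Set MR = MC: 108 − 0.16q = 81 + 0.03q → q_m = 142.1053.
Price p_m = 108 − 0.08·142.1053 = 96.6316; MC(q_m) = 81 + 0.03·142.1053 = 85.2632.
Competitive q* = 245.4545, so Δq = 103.3492; wedge = 96.6316 − 85.2632 = 11.3684.
Welfare loss = ½ × 103.3492 × 11.3684 = $587.46 thousand.

$587.46 thousand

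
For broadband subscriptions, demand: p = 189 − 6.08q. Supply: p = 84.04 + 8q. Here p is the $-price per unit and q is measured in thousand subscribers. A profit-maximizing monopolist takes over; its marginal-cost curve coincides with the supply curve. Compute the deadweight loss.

$35.58 thousand

Competitive equilibrium: 189 − 6.08q = 84.04 + 8q → q* = 7.4545, p* = 143.6764.
Marginal revenue: MR = 189 − 12.16q. Set MR = MC: 189 − 12.16q = 84.04 + 8q → q_m = 5.2063.
Price p_m = 189 − 6.08·5.2063 = 157.3457; MC(q_m) = 84.04 + 8·5.2063 = 125.6904.
Competitive q* = 7.4545, so Δq = 2.2482; wedge = 157.3457 − 125.6904 = 31.6553.
The triangle = ½ × 2.2482 × 31.6553 = $35.58 thousand.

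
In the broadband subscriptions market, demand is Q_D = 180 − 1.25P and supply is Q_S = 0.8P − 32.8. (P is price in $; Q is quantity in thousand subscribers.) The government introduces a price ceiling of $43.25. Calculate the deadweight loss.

$2405.48 thousand

In inverse form: demand P = 144 − 0.8Q, supply P = 41 + 1.25Q.
Competitive equilibrium: 144 − 0.8Q = 41 + 1.25Q → Q* = 50.2439, P* = 103.8049.
At the ceiling P = 43.25, quantity supplied = (43.25 − 41)/1.25 = 1.8.
Willingness to pay at Q' = 1.8: 144 − 0.8·1.8 = 142.56.
ΔQ = 50.2439 − 1.8 = 48.4439; wedge = 142.56 − 43.25 = 99.31.
DWL = ½ × 48.4439 × 99.31 = $2405.48 thousand.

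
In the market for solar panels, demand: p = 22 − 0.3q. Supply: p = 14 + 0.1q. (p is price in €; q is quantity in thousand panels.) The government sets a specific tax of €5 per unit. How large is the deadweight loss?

Competitive equilibrium: 22 − 0.3q = 14 + 0.1q → q* = 20, p* = 16.
With the tax, the buyer price exceeds the seller price by 5: (22 − 0.3q) − (14 + 0.1q) = 5 → q' = 7.5.
Δq = 20 − 7.5 = 12.5; the wedge equals the tax, 5.
The triangle = ½ × 12.5 × 5 = €31.25 thousand.

€31.25 thousand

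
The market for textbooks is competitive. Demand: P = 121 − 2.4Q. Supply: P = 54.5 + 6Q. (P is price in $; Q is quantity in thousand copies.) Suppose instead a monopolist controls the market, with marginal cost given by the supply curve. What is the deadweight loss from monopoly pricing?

Competitive equilibrium: 121 − 2.4Q = 54.5 + 6Q → Q* = 7.9167, P* = 102.
Marginal revenue: MR = 121 − 4.8Q. Set MR = MC: 121 − 4.8Q = 54.5 + 6Q → Q_m = 6.1574.
Price P_m = 121 − 2.4·6.1574 = 106.2222; MC(Q_m) = 54.5 + 6·6.1574 = 91.4444.
Competitive Q* = 7.9167, so ΔQ = 1.7593; wedge = 106.2222 − 91.4444 = 14.7778.
The triangle = ½ × 1.7593 × 14.7778 = $13 thousand.

$13 thousand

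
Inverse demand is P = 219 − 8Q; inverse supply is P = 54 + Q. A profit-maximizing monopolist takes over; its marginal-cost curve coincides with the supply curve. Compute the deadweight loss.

Competitive equilibrium: 219 − 8Q = 54 + Q → Q* = 18.3333, P* = 72.3333.
Marginal revenue: MR = 219 − 16Q. Set MR = MC: 219 − 16Q = 54 + Q → Q_m = 9.7059.
Price P_m = 219 − 8·9.7059 = 141.3528; MC(Q_m) = 54 + 1·9.7059 = 63.7059.
Competitive Q* = 18.3333, so ΔQ = 8.6274; wedge = 141.3528 − 63.7059 = 77.6469.
DWL = ½ × 8.6274 × 77.6469 = 334.95.

334.95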